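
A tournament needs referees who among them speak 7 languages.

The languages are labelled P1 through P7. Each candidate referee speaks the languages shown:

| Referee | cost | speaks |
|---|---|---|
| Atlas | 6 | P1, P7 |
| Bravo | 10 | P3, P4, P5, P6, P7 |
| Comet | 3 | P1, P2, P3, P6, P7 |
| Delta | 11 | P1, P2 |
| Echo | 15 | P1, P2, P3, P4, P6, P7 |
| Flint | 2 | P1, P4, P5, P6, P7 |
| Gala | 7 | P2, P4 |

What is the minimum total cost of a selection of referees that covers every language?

Comet, Flint together cover every language (Comet ∪ Flint = {P1, P2, P3, P4, P5, P6, P7}); total cost 3 + 2 = 5.
No covering selection has total cost below 5.

5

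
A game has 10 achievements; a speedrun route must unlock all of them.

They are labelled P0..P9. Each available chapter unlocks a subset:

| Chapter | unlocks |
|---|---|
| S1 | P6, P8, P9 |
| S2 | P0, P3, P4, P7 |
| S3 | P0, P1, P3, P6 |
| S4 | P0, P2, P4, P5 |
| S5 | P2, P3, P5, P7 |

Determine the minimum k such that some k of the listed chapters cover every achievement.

4

Take {S1, S3, S4, S5}. Their union is {P0, P1, P2, P3, P4, P5, P6, P7, P8, P9}, which is all 10 achievements.
No 3 of the 5 chapters cover everything (all 10 combinations miss at least one achievement), so 4 is optimal.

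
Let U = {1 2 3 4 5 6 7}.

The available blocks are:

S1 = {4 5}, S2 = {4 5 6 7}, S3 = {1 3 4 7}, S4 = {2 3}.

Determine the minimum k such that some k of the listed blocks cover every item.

Take {S2, S3, S4}. Their union is {1, 2, 3, 4, 5, 6, 7}, which is all 7 items.
Only S3 contains 1, so S3 is forced; the remaining 3 items need at least 2 more blocks (each remaining block adds at most 2) — so at least 3 blocks are needed, and 3 is optimal.

3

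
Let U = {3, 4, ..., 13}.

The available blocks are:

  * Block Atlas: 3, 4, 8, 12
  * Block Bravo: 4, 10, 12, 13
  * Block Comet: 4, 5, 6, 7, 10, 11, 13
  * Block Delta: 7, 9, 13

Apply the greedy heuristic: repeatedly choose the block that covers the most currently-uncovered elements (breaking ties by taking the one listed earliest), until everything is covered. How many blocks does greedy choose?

Greedy: pick Comet (covers 7 new) → pick Atlas (covers 3 new) → pick Delta (covers 1 new). Total picks: 3.

3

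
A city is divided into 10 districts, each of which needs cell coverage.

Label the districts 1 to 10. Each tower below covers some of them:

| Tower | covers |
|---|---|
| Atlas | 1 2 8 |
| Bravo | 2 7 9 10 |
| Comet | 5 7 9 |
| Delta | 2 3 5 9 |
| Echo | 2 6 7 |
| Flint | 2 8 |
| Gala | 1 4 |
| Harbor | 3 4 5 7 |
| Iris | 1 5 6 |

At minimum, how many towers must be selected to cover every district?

Atlas and Bravo and Echo and Harbor together: Atlas ∪ Bravo ∪ Echo ∪ Harbor = {1, 2, 3, 4, 5, 6, 7, 8, 9, 10} — every district is covered.
No 3 of the 9 towers cover everything (all 84 combinations miss at least one district), so 4 is optimal.

4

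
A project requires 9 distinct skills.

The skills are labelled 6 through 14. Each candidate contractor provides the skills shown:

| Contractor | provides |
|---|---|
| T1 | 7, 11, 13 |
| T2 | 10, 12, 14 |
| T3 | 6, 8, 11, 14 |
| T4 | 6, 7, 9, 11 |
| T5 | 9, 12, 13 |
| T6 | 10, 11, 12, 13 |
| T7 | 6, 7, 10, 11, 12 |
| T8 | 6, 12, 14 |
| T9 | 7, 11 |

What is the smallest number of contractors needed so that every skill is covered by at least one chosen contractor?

T3 and T4 and T6 together: T3 ∪ T4 ∪ T6 = {6, 7, 8, 9, 10, 11, 12, 13, 14} — every skill is covered.
Only T3 contains 8, so T3 is forced; the remaining 5 skills need at least 2 more contractors (each remaining contractor adds at most 3) — so at least 3 contractors are needed, and 3 is optimal.

3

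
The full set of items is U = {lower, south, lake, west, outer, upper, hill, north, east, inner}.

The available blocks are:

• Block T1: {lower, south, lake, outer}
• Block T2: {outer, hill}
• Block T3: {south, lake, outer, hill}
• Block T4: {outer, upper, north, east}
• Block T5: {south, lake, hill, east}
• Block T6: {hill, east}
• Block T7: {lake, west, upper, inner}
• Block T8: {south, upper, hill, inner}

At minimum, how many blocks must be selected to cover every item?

Take {T1, T4, T6, T7}. Their union is {lower, south, lake, west, outer, upper, hill, north, east, inner}, which is all 10 items.
No 3 of the 8 blocks cover everything (all 56 combinations miss at least one item), so 4 is optimal.

4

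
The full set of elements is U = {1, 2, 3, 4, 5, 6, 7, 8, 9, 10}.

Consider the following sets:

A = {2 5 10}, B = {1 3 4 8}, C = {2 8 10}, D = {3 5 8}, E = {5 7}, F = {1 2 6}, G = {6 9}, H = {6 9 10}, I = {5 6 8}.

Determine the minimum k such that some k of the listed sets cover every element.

4

B, E, F, and H cover everything between them: the union {1, 2, 3, 4, 5, 6, 7, 8, 9, 10} is all of U.
No 3 of the 9 sets cover everything (all 84 combinations miss at least one element), so 4 is optimal.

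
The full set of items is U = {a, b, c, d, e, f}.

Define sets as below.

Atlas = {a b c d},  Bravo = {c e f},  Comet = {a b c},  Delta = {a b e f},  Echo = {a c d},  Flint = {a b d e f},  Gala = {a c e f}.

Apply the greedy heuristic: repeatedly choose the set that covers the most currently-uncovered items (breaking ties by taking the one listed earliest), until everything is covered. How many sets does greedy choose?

2

Greedy: pick Flint (covers 5 new) → pick Atlas (covers 1 new). Total picks: 2.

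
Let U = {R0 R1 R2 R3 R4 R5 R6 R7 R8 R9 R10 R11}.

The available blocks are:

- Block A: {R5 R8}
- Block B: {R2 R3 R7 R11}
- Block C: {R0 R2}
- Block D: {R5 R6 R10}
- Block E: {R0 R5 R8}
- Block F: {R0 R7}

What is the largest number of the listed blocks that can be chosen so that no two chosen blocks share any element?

2

B, E are pairwise disjoint (B={R2,R3,R7,R11}; E={R0,R5,R8}).
Every remaining block overlaps one of these, and no 3 of the listed blocks are pairwise disjoint, so 2 is the maximum.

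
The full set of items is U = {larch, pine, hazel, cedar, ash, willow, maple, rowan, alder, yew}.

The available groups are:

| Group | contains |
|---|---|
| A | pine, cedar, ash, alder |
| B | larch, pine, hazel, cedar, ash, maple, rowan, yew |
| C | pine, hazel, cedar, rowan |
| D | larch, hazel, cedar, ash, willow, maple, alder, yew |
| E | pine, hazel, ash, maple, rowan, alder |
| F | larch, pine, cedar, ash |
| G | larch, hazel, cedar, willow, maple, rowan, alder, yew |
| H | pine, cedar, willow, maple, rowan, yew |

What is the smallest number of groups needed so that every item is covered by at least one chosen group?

2

Take {A, G}. Their union is {larch, pine, hazel, cedar, ash, willow, maple, rowan, alder, yew}, which is all 10 items.
No single group has all 10 items (the largest, B, has 8), so 2 is optimal.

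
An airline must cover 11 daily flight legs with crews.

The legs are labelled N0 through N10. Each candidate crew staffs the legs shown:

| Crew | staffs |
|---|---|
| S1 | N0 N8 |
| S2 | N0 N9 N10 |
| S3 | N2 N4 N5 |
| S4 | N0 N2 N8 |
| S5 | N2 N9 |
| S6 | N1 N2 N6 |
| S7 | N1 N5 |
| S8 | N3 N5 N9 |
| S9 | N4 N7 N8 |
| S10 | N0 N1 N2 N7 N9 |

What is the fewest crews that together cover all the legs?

S2 and S6 and S8 and S9 together: S2 ∪ S6 ∪ S8 ∪ S9 = {N0, N1, N2, N3, N4, N5, N6, N7, N8, N9, N10} — every leg is covered.
Only S6 contains N6, so S6 is forced; the remaining 8 legs need at least 3 more crews (each remaining crew adds at most 3) — so at least 4 crews are needed, and 4 is optimal.

4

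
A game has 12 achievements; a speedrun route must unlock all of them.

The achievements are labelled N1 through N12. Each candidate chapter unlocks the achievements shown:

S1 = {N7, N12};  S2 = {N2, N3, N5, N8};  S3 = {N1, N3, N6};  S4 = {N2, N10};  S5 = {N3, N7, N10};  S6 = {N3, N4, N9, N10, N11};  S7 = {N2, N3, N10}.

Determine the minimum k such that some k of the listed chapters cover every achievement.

4

S1 and S2 and S3 and S6 together: S1 ∪ S2 ∪ S3 ∪ S6 = {N1, N2, N3, N4, N5, N6, N7, N8, N9, N10, N11, N12} — every achievement is covered.
Only S3 contains N1, so S3 is forced; the remaining 9 achievements need at least 3 more chapters (each remaining chapter adds at most 4) — so at least 4 chapters are needed, and 4 is optimal.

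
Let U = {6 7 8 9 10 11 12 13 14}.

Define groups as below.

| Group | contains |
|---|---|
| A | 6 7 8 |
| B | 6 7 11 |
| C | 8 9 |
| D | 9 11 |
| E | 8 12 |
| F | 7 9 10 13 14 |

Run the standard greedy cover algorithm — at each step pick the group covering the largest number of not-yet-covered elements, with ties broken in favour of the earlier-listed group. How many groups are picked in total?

Greedy: pick F (covers 5 new) → pick A (covers 2 new) → pick B (covers 1 new) → pick E (covers 1 new). Total picks: 4.
(The true minimum cover uses only 3 groups, so greedy is not optimal here.)

4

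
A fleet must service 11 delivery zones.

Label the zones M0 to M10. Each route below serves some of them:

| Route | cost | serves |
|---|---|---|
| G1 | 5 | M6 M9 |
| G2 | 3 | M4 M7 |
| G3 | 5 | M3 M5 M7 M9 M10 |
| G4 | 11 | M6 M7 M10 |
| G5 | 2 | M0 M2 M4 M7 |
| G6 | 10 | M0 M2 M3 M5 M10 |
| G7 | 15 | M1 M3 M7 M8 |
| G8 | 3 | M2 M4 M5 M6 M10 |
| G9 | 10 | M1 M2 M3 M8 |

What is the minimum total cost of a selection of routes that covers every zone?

20

G3, G5, G8, G9 together cover every zone (G3 ∪ G5 ∪ G8 ∪ G9 = {M0, M1, M2, M3, M4, M5, M6, M7, M8, M9, M10}); total cost 5 + 2 + 3 + 10 = 20.
No covering selection has total cost below 20.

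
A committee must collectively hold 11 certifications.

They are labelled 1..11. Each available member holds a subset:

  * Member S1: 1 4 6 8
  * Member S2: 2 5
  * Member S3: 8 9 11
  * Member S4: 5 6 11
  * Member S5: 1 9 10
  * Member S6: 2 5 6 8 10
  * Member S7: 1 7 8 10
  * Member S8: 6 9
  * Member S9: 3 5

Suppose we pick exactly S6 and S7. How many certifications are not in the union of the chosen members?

4

Union of S6, S7 = {1, 2, 5, 6, 7, 8, 10}.
Not covered: 3, 4, 9, 11 — 4 certifications.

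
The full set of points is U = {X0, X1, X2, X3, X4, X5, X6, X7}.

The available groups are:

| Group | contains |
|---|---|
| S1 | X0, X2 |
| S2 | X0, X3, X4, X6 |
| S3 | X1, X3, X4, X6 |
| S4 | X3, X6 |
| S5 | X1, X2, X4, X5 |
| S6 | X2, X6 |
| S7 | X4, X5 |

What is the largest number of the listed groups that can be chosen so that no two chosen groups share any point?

3

S1, S4, S7 are pairwise disjoint (S1={X0,X2}; S4={X3,X6}; S7={X4,X5}).
Every remaining group overlaps one of these, and no 4 of the listed groups are pairwise disjoint, so 3 is the maximum.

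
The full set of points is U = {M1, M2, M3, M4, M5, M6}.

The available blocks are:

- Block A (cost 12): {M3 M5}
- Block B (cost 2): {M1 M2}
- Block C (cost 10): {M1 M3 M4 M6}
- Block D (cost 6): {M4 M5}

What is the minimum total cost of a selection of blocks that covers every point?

B, C, D together cover every point (B ∪ C ∪ D = {M1, M2, M3, M4, M5, M6}); total cost 2 + 10 + 6 = 18.
No covering selection has total cost below 18.

18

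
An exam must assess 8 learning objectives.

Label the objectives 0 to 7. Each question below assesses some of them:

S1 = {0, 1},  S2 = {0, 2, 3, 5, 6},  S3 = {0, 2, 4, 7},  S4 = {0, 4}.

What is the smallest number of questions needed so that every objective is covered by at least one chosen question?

3

S1 and S2 and S3 together: S1 ∪ S2 ∪ S3 = {0, 1, 2, 3, 4, 5, 6, 7} — every objective is covered.
Only S1 contains 1, so S1 is forced; the remaining 6 objectives need at least 2 more questions (each remaining question adds at most 4) — so at least 3 questions are needed, and 3 is optimal.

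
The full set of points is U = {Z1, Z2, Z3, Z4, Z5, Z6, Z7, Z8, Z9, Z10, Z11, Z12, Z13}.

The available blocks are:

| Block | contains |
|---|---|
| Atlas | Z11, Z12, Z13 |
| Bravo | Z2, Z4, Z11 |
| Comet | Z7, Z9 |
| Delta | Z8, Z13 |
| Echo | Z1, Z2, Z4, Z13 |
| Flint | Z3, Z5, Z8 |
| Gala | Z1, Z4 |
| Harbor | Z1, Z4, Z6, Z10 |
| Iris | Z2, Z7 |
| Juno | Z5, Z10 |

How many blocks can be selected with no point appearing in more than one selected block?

Atlas, Flint, Gala, Iris are pairwise disjoint (Atlas={Z11,Z12,Z13}; Flint={Z3,Z5,Z8}; Gala={Z1,Z4}; Iris={Z2,Z7}).
Every remaining block overlaps one of these, and no 5 of the listed blocks are pairwise disjoint, so 4 is the maximum.

4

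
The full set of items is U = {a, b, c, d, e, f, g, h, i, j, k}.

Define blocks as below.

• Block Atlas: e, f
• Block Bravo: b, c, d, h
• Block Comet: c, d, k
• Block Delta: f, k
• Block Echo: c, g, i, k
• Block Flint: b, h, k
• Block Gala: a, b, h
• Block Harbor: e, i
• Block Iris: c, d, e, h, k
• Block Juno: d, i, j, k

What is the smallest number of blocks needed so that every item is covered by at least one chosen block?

4

Atlas, Echo, Gala, and Juno cover everything between them: the union {a, b, c, d, e, f, g, h, i, j, k} is all of U.
Only Echo contains g, so Echo is forced; the remaining 7 items need at least 3 more blocks (each remaining block adds at most 3) — so at least 4 blocks are needed, and 4 is optimal.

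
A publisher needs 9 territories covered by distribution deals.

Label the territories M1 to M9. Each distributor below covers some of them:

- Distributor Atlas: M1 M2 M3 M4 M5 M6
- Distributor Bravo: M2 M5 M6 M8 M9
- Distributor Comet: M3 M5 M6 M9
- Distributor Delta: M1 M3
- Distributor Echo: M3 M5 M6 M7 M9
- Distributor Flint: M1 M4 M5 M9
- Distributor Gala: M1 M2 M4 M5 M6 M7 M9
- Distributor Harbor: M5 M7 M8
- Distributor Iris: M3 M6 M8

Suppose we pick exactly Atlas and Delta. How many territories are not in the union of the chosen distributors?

Union of Atlas, Delta = {M1, M2, M3, M4, M5, M6}.
Not covered: M7, M8, M9 — 3 territories.

3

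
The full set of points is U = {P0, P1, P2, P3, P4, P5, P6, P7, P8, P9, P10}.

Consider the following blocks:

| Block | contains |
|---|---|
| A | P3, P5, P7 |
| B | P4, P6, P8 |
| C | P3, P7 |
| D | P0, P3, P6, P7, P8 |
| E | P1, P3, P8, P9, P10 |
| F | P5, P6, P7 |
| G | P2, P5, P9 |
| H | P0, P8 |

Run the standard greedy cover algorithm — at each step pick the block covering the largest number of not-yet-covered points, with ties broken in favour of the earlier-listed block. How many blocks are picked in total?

4

Greedy: pick D (covers 5 new) → pick E (covers 3 new) → pick G (covers 2 new) → pick B (covers 1 new). Total picks: 4.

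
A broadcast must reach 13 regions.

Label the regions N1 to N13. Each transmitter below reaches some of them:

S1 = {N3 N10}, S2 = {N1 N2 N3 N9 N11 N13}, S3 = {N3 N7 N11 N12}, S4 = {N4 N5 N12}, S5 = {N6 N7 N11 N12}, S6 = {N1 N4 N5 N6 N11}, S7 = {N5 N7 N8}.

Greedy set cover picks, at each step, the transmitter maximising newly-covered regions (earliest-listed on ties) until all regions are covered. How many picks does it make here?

Greedy: pick S2 (covers 6 new) → pick S4 (covers 3 new) → pick S5 (covers 2 new) → pick S1 (covers 1 new) → pick S7 (covers 1 new). Total picks: 5.

5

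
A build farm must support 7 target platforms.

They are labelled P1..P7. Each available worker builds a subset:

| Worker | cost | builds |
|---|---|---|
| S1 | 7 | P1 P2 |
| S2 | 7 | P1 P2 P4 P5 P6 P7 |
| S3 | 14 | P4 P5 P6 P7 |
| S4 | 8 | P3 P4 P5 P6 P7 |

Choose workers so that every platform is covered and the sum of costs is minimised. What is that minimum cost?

15

S2, S4 together cover every platform (S2 ∪ S4 = {P1, P2, P3, P4, P5, P6, P7}); total cost 7 + 8 = 15.
No covering selection has total cost below 15.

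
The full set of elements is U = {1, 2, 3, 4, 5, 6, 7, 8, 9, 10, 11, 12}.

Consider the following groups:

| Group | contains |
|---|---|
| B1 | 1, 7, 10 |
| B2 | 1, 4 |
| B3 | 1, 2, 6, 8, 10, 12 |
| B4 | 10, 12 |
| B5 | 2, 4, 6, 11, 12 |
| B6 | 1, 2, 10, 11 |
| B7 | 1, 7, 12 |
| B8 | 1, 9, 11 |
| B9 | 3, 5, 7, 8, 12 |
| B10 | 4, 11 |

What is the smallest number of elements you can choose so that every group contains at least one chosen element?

H = {1, 11, 12} meets every group (each contains at least one member of H), and |H| = 3.
No choice of 2 elements meets every group, so 3 is the minimum.

3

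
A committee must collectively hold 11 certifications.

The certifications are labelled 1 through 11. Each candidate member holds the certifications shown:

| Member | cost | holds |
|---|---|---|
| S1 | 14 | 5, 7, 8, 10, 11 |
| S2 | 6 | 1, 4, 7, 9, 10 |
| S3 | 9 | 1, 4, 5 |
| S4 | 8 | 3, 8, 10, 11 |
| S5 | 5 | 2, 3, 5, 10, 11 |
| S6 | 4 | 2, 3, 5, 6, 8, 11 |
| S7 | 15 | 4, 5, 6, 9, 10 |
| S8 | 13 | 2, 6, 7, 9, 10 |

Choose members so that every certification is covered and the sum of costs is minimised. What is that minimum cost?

S2, S6 together cover every certification (S2 ∪ S6 = {1, 2, 3, 4, 5, 6, 7, 8, 9, 10, 11}); total cost 6 + 4 = 10.
No covering selection has total cost below 10.

10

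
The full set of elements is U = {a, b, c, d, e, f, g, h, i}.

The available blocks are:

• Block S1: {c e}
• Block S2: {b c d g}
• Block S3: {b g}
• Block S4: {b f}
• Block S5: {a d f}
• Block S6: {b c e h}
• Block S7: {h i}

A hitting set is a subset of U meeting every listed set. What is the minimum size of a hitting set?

4

Take T = {c, f, g, h}. Each listed block contains at least one of these, so T is a hitting set of size 4.
The blocks S1, S3, S5, S7 are pairwise disjoint, so any hitting set needs a separate element for each — at least 4. Hence 4 is optimal.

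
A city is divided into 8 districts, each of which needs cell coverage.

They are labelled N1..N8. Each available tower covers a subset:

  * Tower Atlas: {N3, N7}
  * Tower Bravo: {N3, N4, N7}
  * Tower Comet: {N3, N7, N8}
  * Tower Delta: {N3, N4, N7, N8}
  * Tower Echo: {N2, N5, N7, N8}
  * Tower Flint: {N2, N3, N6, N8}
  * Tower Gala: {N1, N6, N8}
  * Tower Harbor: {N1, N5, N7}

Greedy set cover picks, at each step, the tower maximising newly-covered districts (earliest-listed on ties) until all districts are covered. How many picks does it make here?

3

Greedy: pick Delta (covers 4 new) → pick Echo (covers 2 new) → pick Gala (covers 2 new). Total picks: 3.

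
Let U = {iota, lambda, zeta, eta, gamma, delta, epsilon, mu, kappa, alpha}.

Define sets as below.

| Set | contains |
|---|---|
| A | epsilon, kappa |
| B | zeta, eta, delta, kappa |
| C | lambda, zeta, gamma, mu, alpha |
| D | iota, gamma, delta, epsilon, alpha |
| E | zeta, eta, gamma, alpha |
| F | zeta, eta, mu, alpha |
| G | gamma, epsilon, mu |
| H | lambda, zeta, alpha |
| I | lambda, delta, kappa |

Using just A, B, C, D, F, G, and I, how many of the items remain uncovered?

Union of A, B, C, D, F, G, I = {iota, lambda, zeta, eta, gamma, delta, epsilon, mu, kappa, alpha} — that's every item, so 0 are uncovered.

0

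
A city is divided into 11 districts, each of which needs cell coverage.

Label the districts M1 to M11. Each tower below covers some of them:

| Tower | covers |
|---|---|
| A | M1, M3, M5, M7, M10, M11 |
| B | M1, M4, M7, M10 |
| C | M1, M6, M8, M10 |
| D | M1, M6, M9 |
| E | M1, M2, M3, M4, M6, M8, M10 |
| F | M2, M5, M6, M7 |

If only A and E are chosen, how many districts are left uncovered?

Union of A, E = {M1, M2, M3, M4, M5, M6, M7, M8, M10, M11}.
Not covered: M9 — 1 district.

1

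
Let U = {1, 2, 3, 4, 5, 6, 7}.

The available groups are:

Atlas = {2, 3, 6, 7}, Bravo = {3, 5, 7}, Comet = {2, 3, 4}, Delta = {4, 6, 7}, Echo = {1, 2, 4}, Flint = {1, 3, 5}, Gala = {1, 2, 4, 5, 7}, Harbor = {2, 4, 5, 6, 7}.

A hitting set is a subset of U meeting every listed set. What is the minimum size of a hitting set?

Take H = {3, 4}. Each listed group contains at least one of these, so H is a hitting set of size 2.
The groups Bravo, Echo are pairwise disjoint, so any hitting set needs a separate item for each — at least 2. Hence 2 is optimal.

2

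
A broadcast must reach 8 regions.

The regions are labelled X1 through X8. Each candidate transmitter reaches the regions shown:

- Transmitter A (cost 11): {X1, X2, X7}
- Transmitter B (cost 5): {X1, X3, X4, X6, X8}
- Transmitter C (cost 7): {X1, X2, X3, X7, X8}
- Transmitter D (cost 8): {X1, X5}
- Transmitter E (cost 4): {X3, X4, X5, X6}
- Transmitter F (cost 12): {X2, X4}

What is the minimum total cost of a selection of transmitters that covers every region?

C, E together cover every region (C ∪ E = {X1, X2, X3, X4, X5, X6, X7, X8}); total cost 7 + 4 = 11.
The greedy pick B, C, E costs 16; no covering selection beats 11.

11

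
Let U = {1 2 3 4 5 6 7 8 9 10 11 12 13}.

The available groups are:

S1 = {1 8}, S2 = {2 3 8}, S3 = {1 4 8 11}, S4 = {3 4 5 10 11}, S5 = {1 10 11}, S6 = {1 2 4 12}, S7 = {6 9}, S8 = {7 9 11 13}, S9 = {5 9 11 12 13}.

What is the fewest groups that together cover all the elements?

5

Take {S3, S4, S6, S7, S8}. Their union is {1, 2, 3, 4, 5, 6, 7, 8, 9, 10, 11, 12, 13}, which is all 13 elements.
No 4 of the 9 groups cover everything (all 126 combinations miss at least one element), so 5 is optimal.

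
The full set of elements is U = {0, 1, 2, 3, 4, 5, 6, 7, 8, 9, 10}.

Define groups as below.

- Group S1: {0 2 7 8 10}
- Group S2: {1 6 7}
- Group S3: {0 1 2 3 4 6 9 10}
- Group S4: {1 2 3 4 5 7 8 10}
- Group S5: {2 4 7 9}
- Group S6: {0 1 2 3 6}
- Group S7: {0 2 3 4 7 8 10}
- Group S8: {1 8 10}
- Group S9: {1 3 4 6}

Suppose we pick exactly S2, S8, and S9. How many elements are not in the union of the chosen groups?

Union of S2, S8, S9 = {1, 3, 4, 6, 7, 8, 10}.
Not covered: 0, 2, 5, 9 — 4 elements.

4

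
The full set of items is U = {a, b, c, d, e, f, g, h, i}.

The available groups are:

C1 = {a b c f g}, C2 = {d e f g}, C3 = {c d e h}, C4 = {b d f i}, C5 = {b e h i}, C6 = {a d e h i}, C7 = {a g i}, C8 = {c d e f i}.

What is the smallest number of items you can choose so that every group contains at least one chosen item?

The 3 items {a, d, e} hit every group.
No choice of 2 items meets every group, so 3 is the minimum.

3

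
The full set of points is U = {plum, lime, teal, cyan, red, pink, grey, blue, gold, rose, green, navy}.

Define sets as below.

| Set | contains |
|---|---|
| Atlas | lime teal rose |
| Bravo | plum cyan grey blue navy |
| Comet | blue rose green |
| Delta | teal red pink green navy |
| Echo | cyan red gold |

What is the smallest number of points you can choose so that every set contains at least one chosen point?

H = {red, rose, navy} meets every set (each contains at least one member of H), and |H| = 3.
No choice of 2 points meets every set, so 3 is the minimum.

3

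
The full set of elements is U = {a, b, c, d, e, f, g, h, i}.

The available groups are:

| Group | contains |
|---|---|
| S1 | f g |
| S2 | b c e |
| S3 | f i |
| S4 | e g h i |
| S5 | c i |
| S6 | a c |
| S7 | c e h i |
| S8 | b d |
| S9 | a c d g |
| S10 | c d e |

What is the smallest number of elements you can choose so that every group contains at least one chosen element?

4

The 4 elements {c, d, e, f} hit every group.
No choice of 3 elements meets every group, so 4 is the minimum.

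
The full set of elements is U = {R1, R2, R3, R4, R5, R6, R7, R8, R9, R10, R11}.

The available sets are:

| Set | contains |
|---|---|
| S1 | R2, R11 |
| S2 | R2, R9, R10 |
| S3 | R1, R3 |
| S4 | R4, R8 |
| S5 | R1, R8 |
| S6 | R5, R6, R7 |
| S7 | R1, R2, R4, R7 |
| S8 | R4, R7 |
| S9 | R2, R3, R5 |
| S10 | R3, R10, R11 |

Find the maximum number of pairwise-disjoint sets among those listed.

4

S2, S3, S4, S6 are pairwise disjoint (S2={R2,R9,R10}; S3={R1,R3}; S4={R4,R8}; S6={R5,R6,R7}).
Every remaining set overlaps one of these, and no 5 of the listed sets are pairwise disjoint, so 4 is the maximum.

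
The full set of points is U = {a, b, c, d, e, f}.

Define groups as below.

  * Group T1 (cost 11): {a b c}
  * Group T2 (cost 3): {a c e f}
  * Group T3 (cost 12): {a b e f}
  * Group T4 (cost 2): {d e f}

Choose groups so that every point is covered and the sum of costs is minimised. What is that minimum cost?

T1, T4 together cover every point (T1 ∪ T4 = {a, b, c, d, e, f}); total cost 11 + 2 = 13.
The greedy pick T4, T2, T1 costs 16; no covering selection beats 13.

13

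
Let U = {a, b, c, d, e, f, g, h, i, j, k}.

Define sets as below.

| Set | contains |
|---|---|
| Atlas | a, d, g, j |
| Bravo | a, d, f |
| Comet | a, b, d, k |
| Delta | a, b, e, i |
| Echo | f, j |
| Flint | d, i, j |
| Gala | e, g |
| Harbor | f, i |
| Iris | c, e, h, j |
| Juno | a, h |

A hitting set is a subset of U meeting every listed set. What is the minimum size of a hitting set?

4

The 4 points {a, d, e, f} hit every set.
No choice of 3 points meets every set, so 4 is the minimum.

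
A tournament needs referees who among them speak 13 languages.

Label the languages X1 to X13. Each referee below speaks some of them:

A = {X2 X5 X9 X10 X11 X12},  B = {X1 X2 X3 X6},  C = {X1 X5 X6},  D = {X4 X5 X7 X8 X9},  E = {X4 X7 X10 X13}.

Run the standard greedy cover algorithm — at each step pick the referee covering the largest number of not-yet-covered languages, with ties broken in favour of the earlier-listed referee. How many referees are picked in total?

Greedy: pick A (covers 6 new) → pick B (covers 3 new) → pick D (covers 3 new) → pick E (covers 1 new). Total picks: 4.

4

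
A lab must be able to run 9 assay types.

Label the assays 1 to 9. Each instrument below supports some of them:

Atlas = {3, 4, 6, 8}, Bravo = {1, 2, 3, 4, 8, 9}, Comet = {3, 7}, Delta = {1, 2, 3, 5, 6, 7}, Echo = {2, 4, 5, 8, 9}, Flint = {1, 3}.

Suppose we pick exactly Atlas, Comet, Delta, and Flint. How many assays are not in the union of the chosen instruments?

Union of Atlas, Comet, Delta, Flint = {1, 2, 3, 4, 5, 6, 7, 8}.
Not covered: 9 — 1 assay.

1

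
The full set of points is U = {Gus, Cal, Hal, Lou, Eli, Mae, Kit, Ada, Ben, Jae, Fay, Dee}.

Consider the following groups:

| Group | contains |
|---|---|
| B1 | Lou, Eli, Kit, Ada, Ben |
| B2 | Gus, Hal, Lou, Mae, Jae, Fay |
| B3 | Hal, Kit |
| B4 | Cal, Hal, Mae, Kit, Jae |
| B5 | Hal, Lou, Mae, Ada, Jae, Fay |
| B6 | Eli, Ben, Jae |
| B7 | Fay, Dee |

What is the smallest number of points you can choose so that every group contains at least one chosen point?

Take H = {Hal, Ben, Dee}. Each listed group contains at least one of these, so H is a hitting set of size 3.
The groups B3, B6, B7 are pairwise disjoint, so any hitting set needs a separate point for each — at least 3. Hence 3 is optimal.

3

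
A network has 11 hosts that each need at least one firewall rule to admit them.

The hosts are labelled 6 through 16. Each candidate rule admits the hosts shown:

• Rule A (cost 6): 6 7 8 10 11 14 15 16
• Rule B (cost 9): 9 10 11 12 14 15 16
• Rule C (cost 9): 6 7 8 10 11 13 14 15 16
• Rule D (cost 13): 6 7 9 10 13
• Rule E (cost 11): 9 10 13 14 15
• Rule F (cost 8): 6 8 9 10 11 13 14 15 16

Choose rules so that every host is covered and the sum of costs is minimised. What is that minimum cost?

B, C together cover every host (B ∪ C = {6, 7, 8, 9, 10, 11, 12, 13, 14, 15, 16}); total cost 9 + 9 = 18.
The greedy pick A, F, B costs 23; no covering selection beats 18.

18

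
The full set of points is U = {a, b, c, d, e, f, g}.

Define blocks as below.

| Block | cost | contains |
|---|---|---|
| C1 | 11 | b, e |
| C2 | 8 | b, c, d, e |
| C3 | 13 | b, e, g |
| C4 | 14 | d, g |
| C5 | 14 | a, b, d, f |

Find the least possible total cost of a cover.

35

C2, C3, C5 together cover every point (C2 ∪ C3 ∪ C5 = {a, b, c, d, e, f, g}); total cost 8 + 13 + 14 = 35.
No covering selection has total cost below 35.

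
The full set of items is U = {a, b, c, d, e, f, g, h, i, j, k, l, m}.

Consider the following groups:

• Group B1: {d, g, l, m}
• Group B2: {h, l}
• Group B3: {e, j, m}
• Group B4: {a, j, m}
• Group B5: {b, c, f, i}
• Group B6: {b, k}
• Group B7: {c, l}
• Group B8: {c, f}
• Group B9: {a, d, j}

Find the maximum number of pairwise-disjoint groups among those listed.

4

B2, B3, B6, B8 are pairwise disjoint (B2={h,l}; B3={e,j,m}; B6={b,k}; B8={c,f}).
Every remaining group overlaps one of these, and no 5 of the listed groups are pairwise disjoint, so 4 is the maximum.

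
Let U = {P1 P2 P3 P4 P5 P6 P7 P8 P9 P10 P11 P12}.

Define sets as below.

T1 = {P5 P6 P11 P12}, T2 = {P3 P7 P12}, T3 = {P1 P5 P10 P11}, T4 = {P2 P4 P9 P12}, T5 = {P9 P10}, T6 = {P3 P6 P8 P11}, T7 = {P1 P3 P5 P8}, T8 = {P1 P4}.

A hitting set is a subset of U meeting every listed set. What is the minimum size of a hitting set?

4

The 4 items {P1, P9, P11, P12} hit every set.
No choice of 3 items meets every set, so 4 is the minimum.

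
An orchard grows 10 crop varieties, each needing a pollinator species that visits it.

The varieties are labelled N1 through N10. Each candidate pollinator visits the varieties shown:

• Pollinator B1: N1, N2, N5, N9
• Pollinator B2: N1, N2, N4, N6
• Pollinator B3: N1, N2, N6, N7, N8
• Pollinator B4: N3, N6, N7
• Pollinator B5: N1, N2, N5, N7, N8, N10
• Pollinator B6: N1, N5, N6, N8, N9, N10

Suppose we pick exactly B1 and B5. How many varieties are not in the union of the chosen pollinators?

Union of B1, B5 = {N1, N2, N5, N7, N8, N9, N10}.
Not covered: N3, N4, N6 — 3 varieties.

3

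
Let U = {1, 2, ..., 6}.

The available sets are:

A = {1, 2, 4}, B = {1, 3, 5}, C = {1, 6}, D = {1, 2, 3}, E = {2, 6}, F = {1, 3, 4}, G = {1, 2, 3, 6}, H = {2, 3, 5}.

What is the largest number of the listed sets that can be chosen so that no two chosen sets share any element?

2

E, F are pairwise disjoint (E={2,6}; F={1,3,4}).
Every remaining set overlaps one of these, and no 3 of the listed sets are pairwise disjoint, so 2 is the maximum.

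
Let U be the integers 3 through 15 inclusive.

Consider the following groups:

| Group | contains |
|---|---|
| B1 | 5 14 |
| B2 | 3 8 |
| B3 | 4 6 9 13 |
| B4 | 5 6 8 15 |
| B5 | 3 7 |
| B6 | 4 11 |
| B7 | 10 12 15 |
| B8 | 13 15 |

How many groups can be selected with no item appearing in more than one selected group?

B1, B2, B6, B8 are pairwise disjoint (B1={5,14}; B2={3,8}; B6={4,11}; B8={13,15}).
Every remaining group overlaps one of these, and no 5 of the listed groups are pairwise disjoint, so 4 is the maximum.

4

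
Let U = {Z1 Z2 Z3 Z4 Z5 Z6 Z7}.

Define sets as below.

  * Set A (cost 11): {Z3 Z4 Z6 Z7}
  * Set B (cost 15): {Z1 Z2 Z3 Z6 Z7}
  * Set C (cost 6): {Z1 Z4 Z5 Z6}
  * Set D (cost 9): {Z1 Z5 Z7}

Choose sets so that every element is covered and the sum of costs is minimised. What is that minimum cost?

B, C together cover every element (B ∪ C = {Z1, Z2, Z3, Z4, Z5, Z6, Z7}); total cost 15 + 6 = 21.
No covering selection has total cost below 21.

21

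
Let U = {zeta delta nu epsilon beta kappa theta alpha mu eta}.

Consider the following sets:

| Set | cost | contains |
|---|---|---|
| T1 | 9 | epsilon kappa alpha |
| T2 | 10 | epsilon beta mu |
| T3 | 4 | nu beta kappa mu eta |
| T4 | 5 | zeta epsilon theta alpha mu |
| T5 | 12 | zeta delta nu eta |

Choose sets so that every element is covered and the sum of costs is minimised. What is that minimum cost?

21

T3, T4, T5 together cover every element (T3 ∪ T4 ∪ T5 = {zeta, delta, nu, epsilon, beta, kappa, theta, alpha, mu, eta}); total cost 4 + 5 + 12 = 21.
No covering selection has total cost below 21.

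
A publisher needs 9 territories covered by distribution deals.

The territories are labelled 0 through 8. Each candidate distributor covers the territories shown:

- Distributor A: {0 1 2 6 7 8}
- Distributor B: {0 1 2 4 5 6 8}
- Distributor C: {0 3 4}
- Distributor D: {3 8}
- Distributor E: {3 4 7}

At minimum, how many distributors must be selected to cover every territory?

B and E together: B ∪ E = {0, 1, 2, 3, 4, 5, 6, 7, 8} — every territory is covered.
No single distributor has all 9 territories (the largest, B, has 7), so 2 is optimal.

2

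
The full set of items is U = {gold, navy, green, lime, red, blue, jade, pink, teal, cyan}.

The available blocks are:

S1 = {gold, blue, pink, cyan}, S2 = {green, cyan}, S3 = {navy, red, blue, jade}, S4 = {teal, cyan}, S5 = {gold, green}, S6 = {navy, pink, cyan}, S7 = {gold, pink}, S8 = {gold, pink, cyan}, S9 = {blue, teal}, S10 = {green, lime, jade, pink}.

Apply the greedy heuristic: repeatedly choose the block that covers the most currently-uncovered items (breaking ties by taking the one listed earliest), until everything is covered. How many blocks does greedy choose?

Greedy: pick S1 (covers 4 new) → pick S3 (covers 3 new) → pick S10 (covers 2 new) → pick S4 (covers 1 new). Total picks: 4.

4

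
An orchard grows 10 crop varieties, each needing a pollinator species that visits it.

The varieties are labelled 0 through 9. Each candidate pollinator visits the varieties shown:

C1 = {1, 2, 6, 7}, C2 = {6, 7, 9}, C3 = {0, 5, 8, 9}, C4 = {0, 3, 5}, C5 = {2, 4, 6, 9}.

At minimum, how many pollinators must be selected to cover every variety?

C1 and C3 and C4 and C5 together: C1 ∪ C3 ∪ C4 ∪ C5 = {0, 1, 2, 3, 4, 5, 6, 7, 8, 9} — every variety is covered.
No 3 of the 5 pollinators cover everything (all 10 combinations miss at least one variety), so 4 is optimal.

4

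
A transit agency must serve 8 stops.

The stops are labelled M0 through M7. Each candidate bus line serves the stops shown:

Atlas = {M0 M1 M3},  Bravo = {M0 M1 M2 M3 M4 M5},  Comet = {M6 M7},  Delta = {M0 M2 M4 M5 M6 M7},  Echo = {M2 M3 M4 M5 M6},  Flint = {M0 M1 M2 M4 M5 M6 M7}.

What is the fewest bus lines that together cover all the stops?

2

Atlas and Delta together: Atlas ∪ Delta = {M0, M1, M2, M3, M4, M5, M6, M7} — every stop is covered.
No single bus line has all 8 stops (the largest, Flint, has 7), so 2 is optimal.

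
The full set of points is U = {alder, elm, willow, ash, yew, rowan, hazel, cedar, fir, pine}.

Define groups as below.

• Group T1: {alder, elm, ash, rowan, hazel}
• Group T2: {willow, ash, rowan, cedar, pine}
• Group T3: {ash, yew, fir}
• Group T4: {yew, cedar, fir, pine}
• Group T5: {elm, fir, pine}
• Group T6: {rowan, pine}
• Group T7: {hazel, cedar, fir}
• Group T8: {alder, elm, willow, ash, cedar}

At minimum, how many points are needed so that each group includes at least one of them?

H = {ash, rowan, fir} meets every group (each contains at least one member of H), and |H| = 3.
No choice of 2 points meets every group, so 3 is the minimum.

3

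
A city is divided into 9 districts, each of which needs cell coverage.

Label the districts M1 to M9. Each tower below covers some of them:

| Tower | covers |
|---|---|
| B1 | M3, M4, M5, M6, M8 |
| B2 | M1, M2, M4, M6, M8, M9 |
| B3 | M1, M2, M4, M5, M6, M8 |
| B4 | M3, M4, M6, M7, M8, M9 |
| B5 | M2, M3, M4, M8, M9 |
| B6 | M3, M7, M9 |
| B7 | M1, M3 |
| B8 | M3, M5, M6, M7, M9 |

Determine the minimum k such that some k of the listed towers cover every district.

B3 and B4 together: B3 ∪ B4 = {M1, M2, M3, M4, M5, M6, M7, M8, M9} — every district is covered.
No single tower has all 9 districts (the largest, B2, has 6), so 2 is optimal.

2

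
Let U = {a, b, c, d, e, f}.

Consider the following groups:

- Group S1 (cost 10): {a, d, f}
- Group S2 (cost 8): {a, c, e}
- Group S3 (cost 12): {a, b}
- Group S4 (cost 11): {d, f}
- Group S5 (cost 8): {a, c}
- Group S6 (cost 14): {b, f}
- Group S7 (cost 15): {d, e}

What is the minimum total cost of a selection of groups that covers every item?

S1, S2, S3 together cover every item (S1 ∪ S2 ∪ S3 = {a, b, c, d, e, f}); total cost 10 + 8 + 12 = 30.
No covering selection has total cost below 30.

30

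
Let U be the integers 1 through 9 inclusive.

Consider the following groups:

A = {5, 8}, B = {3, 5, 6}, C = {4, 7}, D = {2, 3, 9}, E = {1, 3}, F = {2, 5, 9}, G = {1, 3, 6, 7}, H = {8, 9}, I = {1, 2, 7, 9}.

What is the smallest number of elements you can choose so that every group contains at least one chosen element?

The 4 elements {3, 4, 5, 9} hit every group.
No choice of 3 elements meets every group, so 4 is the minimum.

4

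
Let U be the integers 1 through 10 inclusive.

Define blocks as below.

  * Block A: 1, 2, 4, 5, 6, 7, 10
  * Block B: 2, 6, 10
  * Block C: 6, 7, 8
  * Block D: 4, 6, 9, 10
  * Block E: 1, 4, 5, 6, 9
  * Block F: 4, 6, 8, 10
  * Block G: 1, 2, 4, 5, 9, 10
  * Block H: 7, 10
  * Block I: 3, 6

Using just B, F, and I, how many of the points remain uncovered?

Union of B, F, I = {2, 3, 4, 6, 8, 10}.
Not covered: 1, 5, 7, 9 — 4 points.

4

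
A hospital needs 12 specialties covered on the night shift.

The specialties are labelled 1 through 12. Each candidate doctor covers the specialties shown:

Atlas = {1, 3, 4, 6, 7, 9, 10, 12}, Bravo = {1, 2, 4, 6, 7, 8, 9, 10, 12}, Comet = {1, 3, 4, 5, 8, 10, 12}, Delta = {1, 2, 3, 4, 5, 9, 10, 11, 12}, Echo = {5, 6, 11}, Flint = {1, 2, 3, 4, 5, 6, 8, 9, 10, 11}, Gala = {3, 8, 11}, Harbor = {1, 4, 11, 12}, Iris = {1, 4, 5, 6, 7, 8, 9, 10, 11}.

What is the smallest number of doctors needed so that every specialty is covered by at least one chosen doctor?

2

Take {Bravo, Flint}. Their union is {1, 2, 3, 4, 5, 6, 7, 8, 9, 10, 11, 12}, which is all 12 specialties.
No single doctor has all 12 specialties (the largest, Flint, has 10), so 2 is optimal.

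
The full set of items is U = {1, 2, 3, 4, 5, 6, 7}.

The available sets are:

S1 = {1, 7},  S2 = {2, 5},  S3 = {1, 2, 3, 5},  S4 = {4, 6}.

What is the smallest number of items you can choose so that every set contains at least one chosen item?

H = {2, 6, 7} meets every set (each contains at least one member of H), and |H| = 3.
The sets S1, S2, S4 are pairwise disjoint, so any hitting set needs a separate item for each — at least 3. Hence 3 is optimal.

3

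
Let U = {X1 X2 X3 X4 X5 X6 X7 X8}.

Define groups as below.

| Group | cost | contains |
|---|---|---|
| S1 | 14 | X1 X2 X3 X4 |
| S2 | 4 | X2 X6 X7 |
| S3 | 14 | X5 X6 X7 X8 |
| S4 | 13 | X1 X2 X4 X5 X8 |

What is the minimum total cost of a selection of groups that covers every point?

28

S1, S3 together cover every point (S1 ∪ S3 = {X1, X2, X3, X4, X5, X6, X7, X8}); total cost 14 + 14 = 28.
The greedy pick S2, S4, S1 costs 31; no covering selection beats 28.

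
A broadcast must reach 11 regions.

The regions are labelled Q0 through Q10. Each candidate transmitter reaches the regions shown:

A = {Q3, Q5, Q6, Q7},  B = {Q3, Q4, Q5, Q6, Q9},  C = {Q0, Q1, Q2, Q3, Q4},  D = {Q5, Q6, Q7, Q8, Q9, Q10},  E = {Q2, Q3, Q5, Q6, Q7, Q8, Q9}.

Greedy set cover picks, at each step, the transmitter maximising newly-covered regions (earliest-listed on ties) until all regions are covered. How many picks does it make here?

3

Greedy: pick E (covers 7 new) → pick C (covers 3 new) → pick D (covers 1 new). Total picks: 3.
(The true minimum cover uses only 2 transmitters, so greedy is not optimal here.)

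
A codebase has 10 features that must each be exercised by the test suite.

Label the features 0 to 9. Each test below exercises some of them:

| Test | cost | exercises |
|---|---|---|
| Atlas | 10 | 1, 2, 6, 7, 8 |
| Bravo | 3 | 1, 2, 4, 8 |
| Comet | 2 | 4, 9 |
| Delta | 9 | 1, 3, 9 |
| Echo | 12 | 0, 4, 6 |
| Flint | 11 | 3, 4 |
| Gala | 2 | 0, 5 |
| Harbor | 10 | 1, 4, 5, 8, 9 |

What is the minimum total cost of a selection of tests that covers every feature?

23

Atlas, Comet, Delta, Gala together cover every feature (Atlas ∪ Comet ∪ Delta ∪ Gala = {0, 1, 2, 3, 4, 5, 6, 7, 8, 9}); total cost 10 + 2 + 9 + 2 = 23.
The greedy pick Bravo, Gala, Comet, Atlas, Delta costs 26; no covering selection beats 23.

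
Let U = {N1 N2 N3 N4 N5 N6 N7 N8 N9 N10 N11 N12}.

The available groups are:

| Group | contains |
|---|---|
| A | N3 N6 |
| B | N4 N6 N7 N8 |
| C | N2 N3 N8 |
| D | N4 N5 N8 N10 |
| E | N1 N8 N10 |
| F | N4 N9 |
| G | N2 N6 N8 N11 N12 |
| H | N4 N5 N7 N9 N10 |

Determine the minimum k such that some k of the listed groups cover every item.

4

A, E, G, and H cover everything between them: the union {N1, N2, N3, N4, N5, N6, N7, N8, N9, N10, N11, N12} is all of U.
Only E contains N1, so E is forced; the remaining 9 items need at least 3 more groups (each remaining group adds at most 4) — so at least 4 groups are needed, and 4 is optimal.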